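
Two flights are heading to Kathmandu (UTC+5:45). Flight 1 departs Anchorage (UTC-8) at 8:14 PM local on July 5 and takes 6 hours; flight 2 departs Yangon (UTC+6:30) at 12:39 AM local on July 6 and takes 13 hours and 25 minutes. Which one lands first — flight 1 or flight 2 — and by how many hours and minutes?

Flight 1 in UTC: 8:14 PM + 8:00 = 4:14 AM on Jul 6.
+6 hours → arrive 10:14 AM UTC on Jul 6.
Flight 2 in UTC: 12:39 AM − 6:30 = 6:09 PM on Jul 5.
+13 hours 25 minutes → arrive 7:34 AM UTC on Jul 6.
Flight 2 lands earlier by 2 hours 40 minutes.

the second, by 2 hours 40 minutes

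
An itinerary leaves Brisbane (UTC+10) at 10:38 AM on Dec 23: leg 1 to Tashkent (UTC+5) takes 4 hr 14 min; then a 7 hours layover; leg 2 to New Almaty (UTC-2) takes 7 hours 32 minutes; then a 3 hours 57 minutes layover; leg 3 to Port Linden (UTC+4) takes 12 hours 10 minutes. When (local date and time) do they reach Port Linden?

3:31 PM on Dec 24

Convert departure to UTC: 10:38 AM − 10:00 = 12:38 AM UTC on Dec 23.
Add 4 hours and 14 minutes leg 1 → 4:52 AM UTC.
Add 7 hours layover in Tashkent → 11:52 AM UTC.
Add 7 hours and 32 minutes leg 2 → 7:24 PM UTC.
Add 3 hours and 57 minutes layover in New Almaty → 11:21 PM UTC.
Add 12 hours and 10 minutes leg 3 → 11:31 AM UTC (Dec 24).
Port Linden is UTC+4:00, so local arrival = 11:31 AM + 4:00 = 3:31 PM on Dec 24.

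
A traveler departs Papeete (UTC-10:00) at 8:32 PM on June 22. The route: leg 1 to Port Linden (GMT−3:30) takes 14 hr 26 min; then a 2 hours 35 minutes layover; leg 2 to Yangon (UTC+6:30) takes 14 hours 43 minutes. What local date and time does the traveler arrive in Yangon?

8:46 PM on June 24

Convert departure to UTC: 8:32 PM + 10:00 = 6:32 AM UTC on Jun 23.
Add 14 hours 26 minutes leg 1 → 8:58 PM UTC.
Add 2 hours and 35 minutes layover in Port Linden → 11:33 PM UTC.
Add 14 hours and 43 minutes leg 2 → 2:16 PM UTC (Jun 24).
Yangon is UTC+6:30, so local arrival = 2:16 PM + 6:30 = 8:46 PM on Jun 24.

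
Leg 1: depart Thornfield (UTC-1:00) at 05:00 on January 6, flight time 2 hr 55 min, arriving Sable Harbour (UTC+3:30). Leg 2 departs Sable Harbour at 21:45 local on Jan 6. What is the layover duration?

9 hours 20 minutes

Convert departure to UTC: 05:00 + 1:00 = 06:00 UTC on Jan 6.
Add 2 hours 55 minutes flight time → 08:55 UTC.
Sable Harbour is UTC+3:30, so local arrival = 08:55 + 3:30 = 12:25 on Jan 6.
Layover = 21:45 − 12:25 = 9 hours 20 minutes.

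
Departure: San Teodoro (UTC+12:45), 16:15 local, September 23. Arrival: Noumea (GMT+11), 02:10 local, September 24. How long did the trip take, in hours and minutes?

Noumea is 1:45 behind San Teodoro.
Clock-face elapsed time (ignoring zones) is 9 hours 55 minutes.
Actual elapsed = 9 hours 55 minutes + 1:45 = 11 hours 40 minutes.

11 hours 40 minutes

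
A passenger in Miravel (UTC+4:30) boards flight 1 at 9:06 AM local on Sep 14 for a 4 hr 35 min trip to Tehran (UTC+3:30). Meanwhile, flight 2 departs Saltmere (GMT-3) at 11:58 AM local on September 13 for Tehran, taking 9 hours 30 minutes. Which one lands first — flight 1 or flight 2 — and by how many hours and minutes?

Flight 1 in UTC: 9:06 AM − 4:30 = 4:36 AM on Sep 14.
+4 hours and 35 minutes → arrive 9:11 AM UTC on Sep 14.
Flight 2 in UTC: 11:58 AM + 3:00 = 2:58 PM on Sep 13.
+9 hours and 30 minutes → arrive 12:28 AM UTC on Sep 14.
Flight 2 lands earlier by 8 hours 43 minutes.

the second, by 8 hours 43 minutes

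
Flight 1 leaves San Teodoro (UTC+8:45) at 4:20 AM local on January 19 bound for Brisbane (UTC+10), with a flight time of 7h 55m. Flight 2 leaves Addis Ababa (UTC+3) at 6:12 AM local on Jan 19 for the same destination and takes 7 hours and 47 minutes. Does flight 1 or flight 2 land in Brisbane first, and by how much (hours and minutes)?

the first, by 7 hours 29 minutes

Flight 1 in UTC: 4:20 AM − 8:45 = 7:35 PM on Jan 18.
+7 hours and 55 minutes → arrive 3:30 AM UTC on Jan 19.
Flight 2 in UTC: 6:12 AM − 3:00 = 3:12 AM on Jan 19.
+7 hours and 47 minutes → arrive 10:59 AM UTC on Jan 19.
Flight 1 lands earlier by 7 hours 29 minutes.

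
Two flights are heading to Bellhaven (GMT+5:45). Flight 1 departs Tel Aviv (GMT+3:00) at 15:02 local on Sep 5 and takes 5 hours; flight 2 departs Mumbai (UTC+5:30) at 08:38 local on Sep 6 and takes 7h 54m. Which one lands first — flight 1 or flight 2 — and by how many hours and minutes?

the first, by 18 hours

Flight 1 in UTC: 15:02 − 3:00 = 12:02 on Sep 5.
+5 hours → arrive 17:02 UTC on Sep 5.
Flight 2 in UTC: 08:38 − 5:30 = 03:08 on Sep 6.
+7 hours 54 minutes → arrive 11:02 UTC on Sep 6.
Flight 1 lands earlier by 18 hours.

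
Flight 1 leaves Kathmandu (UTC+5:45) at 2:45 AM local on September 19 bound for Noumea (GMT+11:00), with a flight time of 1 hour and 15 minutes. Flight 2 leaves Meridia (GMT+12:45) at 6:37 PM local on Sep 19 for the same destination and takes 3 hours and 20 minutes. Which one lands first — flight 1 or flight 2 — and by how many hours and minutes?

Flight 1 in UTC: 2:45 AM − 5:45 = 9:00 PM on Sep 18.
+1 hour and 15 minutes → arrive 10:15 PM UTC on Sep 18.
Flight 2 in UTC: 6:37 PM − 12:45 = 5:52 AM on Sep 19.
+3 hours 20 minutes → arrive 9:12 AM UTC on Sep 19.
Flight 1 lands earlier by 10 hours 57 minutes.

the first, by 10 hours 57 minutes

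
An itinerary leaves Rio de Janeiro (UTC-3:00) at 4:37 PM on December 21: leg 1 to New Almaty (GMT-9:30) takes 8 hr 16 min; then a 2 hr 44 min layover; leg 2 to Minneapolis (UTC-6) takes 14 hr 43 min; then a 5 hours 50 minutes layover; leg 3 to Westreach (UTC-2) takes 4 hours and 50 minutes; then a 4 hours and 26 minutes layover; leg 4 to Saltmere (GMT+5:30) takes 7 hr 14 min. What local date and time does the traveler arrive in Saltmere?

1:10 AM on Dec 24

Convert departure to UTC: 4:37 PM + 3:00 = 7:37 PM UTC on Dec 21.
Add 8 hours 16 minutes leg 1 → 3:53 AM UTC (Dec 22).
Add 2 hours 44 minutes layover in New Almaty → 6:37 AM UTC.
Add 14 hours and 43 minutes leg 2 → 9:20 PM UTC.
Add 5 hours 50 minutes layover in Minneapolis → 3:10 AM UTC (Dec 23).
Add 4 hours and 50 minutes leg 3 → 8:00 AM UTC.
Add 4 hours 26 minutes layover in Westreach → 12:26 PM UTC.
Add 7 hours 14 minutes leg 4 → 7:40 PM UTC.
Saltmere is UTC+5:30, so local arrival = 7:40 PM + 5:30 = 1:10 AM on Dec 24.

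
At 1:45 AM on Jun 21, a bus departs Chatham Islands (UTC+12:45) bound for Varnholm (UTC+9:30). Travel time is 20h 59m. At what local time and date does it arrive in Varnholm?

Varnholm is 3:15 behind Chatham Islands.
After 20 hours and 59 minutes it is 10:44 PM in Chatham Islands.
Shift by the zone difference: 10:44 PM − 3:15 = 7:29 PM on Jun 21 in Varnholm.

7:29 PM on Jun 21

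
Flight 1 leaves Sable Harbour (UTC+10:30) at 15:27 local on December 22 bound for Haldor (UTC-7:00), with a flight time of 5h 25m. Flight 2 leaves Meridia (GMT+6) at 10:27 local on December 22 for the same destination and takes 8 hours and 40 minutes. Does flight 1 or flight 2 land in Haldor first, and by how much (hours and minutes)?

the first, by 2 hours 45 minutes

Flight 1 in UTC: 15:27 − 10:30 = 04:57 on Dec 22.
+5 hours 25 minutes → arrive 10:22 UTC on Dec 22.
Flight 2 in UTC: 10:27 − 6:00 = 04:27 on Dec 22.
+8 hours and 40 minutes → arrive 13:07 UTC on Dec 22.
Flight 1 lands earlier by 2 hours 45 minutes.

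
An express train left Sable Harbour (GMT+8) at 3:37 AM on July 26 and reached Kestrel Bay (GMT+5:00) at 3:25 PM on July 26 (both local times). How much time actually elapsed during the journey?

Departure in UTC: 3:37 AM − 8:00 = 7:37 PM on Jul 25.
Arrival in UTC: 3:25 PM − 5:00 = 10:25 AM on Jul 26.
Elapsed = 10:25 AM − 7:37 PM (+1 day) = 14 hours 48 minutes.

14 hours 48 minutes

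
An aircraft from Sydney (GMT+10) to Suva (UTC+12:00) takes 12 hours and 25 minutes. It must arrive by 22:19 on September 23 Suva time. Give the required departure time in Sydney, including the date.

07:54 on Sep 23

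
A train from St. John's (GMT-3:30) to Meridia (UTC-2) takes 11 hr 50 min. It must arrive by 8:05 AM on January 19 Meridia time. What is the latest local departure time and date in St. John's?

6:45 PM on Jan 18

Target arrival in UTC: 8:05 AM + 2:00 = 10:05 AM on Jan 19.
Subtract 11 hours and 50 minutes → departure 10:15 PM UTC on Jan 18.
St. John's is UTC−3:30: 10:15 PM − 3:30 = 6:45 PM on Jan 18.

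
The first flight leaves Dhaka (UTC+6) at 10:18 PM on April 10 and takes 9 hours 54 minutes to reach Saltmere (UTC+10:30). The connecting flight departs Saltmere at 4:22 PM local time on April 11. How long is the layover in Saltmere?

Convert departure to UTC: 10:18 PM − 6:00 = 4:18 PM UTC on Apr 10.
Add 9 hours 54 minutes flight time → 2:12 AM UTC (Apr 11).
Saltmere is UTC+10:30, so local arrival = 2:12 AM + 10:30 = 12:42 PM on Apr 11.
Layover = 4:22 PM − 12:42 PM = 3 hours 40 minutes.

3 hours 40 minutes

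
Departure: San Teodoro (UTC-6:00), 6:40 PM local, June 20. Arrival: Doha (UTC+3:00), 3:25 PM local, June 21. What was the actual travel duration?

Departure in UTC: 6:40 PM + 6:00 = 12:40 AM on Jun 21.
Arrival in UTC: 3:25 PM − 3:00 = 12:25 PM on Jun 21.
Elapsed = 12:25 PM − 12:40 AM = 11 hours 45 minutes.

11 hours 45 minutes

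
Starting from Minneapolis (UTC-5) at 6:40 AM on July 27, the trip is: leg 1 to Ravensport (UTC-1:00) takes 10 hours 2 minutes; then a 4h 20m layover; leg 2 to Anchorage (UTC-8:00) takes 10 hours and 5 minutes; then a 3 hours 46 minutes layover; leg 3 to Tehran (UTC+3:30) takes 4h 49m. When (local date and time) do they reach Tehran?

Convert departure to UTC: 6:40 AM + 5:00 = 11:40 AM UTC on Jul 27.
Add 10 hours and 2 minutes leg 1 → 9:42 PM UTC.
Add 4 hours and 20 minutes layover in Ravensport → 2:02 AM UTC (Jul 28).
Add 10 hours and 5 minutes leg 2 → 12:07 PM UTC.
Add 3 hours and 46 minutes layover in Anchorage → 3:53 PM UTC.
Add 4 hours and 49 minutes leg 3 → 8:42 PM UTC.
Tehran is UTC+3:30, so local arrival = 8:42 PM + 3:30 = 12:12 AM on Jul 29.

12:12 AM on Jul 29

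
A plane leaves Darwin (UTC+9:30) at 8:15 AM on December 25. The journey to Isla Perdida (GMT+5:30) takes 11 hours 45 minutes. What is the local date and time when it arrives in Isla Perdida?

4:00 PM on December 25

Convert departure to UTC: 8:15 AM − 9:30 = 10:45 PM UTC on Dec 24.
Add 11 hours 45 minutes travel time → 10:30 AM UTC (Dec 25).
Isla Perdida is UTC+5:30, so local arrival = 10:30 AM + 5:30 = 4:00 PM on Dec 25.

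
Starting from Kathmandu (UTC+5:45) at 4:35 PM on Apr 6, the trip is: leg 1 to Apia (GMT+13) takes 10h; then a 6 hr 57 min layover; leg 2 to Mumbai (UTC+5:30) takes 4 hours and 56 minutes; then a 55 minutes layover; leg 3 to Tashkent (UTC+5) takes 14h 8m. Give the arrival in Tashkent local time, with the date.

Convert departure to UTC: 4:35 PM − 5:45 = 10:50 AM UTC on Apr 6.
Add 10 hours leg 1 → 8:50 PM UTC.
Add 6 hours 57 minutes layover in Apia → 3:47 AM UTC (Apr 7).
Add 4 hours and 56 minutes leg 2 → 8:43 AM UTC.
Add 55 minutes layover in Mumbai → 9:38 AM UTC.
Add 14 hours 8 minutes leg 3 → 11:46 PM UTC.
Tashkent is UTC+5:00, so local arrival = 11:46 PM + 5:00 = 4:46 AM on Apr 8.

4:46 AM on April 8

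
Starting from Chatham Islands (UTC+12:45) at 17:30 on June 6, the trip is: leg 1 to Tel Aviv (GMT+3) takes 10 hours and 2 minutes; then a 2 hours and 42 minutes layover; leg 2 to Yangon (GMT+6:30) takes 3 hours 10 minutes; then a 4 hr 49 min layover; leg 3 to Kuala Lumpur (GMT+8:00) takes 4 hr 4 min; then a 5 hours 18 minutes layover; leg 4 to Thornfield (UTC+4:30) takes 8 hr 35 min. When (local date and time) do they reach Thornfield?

23:55 on June 7

Convert departure to UTC: 17:30 − 12:45 = 04:45 UTC on Jun 6.
Add 10 hours and 2 minutes leg 1 → 14:47 UTC.
Add 2 hours 42 minutes layover in Tel Aviv → 17:29 UTC.
Add 3 hours 10 minutes leg 2 → 20:39 UTC.
Add 4 hours and 49 minutes layover in Yangon → 01:28 UTC (Jun 7).
Add 4 hours and 4 minutes leg 3 → 05:32 UTC.
Add 5 hours 18 minutes layover in Kuala Lumpur → 10:50 UTC.
Add 8 hours and 35 minutes leg 4 → 19:25 UTC.
Thornfield is UTC+4:30, so local arrival = 19:25 + 4:30 = 23:55 on Jun 7.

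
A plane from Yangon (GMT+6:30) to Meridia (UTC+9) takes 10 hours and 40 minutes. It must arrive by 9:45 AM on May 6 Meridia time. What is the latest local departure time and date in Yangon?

Target arrival in UTC: 9:45 AM − 9:00 = 12:45 AM on May 6.
Subtract 10 hours and 40 minutes → departure 2:05 PM UTC on May 5.
Yangon is UTC+6:30: 2:05 PM + 6:30 = 8:35 PM on May 5.

8:35 PM on May 5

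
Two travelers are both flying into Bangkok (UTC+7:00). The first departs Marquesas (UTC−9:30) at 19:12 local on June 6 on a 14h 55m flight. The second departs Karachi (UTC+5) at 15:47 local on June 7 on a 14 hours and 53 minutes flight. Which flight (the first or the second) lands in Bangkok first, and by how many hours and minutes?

the first, by 6 hours 3 minutes

Flight 1 in UTC: 19:12 + 9:30 = 04:42 on Jun 7.
+14 hours 55 minutes → arrive 19:37 UTC on Jun 7.
Flight 2 in UTC: 15:47 − 5:00 = 10:47 on Jun 7.
+14 hours 53 minutes → arrive 01:40 UTC on Jun 8.
Flight 1 lands earlier by 6 hours 3 minutes.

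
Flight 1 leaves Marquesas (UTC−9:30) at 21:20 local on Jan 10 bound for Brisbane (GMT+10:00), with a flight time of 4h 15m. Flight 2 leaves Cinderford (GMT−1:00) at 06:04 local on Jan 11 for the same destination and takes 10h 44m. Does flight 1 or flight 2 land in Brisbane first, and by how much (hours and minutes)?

the first, by 6 hours 43 minutes

Flight 1 in UTC: 21:20 + 9:30 = 06:50 on Jan 11.
+4 hours and 15 minutes → arrive 11:05 UTC on Jan 11.
Flight 2 in UTC: 06:04 + 1:00 = 07:04 on Jan 11.
+10 hours 44 minutes → arrive 17:48 UTC on Jan 11.
Flight 1 lands earlier by 6 hours 43 minutes.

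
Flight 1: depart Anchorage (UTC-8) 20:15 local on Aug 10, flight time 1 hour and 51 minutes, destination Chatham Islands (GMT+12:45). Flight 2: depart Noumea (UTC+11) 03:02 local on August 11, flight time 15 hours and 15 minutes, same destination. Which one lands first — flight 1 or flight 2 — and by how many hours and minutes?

Flight 1 in UTC: 20:15 + 8:00 = 04:15 on Aug 11.
+1 hour and 51 minutes → arrive 06:06 UTC on Aug 11.
Flight 2 in UTC: 03:02 − 11:00 = 16:02 on Aug 10.
+15 hours 15 minutes → arrive 07:17 UTC on Aug 11.
Flight 1 lands earlier by 1 hour 11 minutes.

the first, by 1 hour 11 minutes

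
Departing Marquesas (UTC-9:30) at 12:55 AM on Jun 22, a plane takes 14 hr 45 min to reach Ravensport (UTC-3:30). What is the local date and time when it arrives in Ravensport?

9:40 PM on June 22

Convert departure to UTC: 12:55 AM + 9:30 = 10:25 AM UTC on Jun 22.
Add 14 hours 45 minutes travel time → 1:10 AM UTC (Jun 23).
Ravensport is UTC−3:30, so local arrival = 1:10 AM − 3:30 = 9:40 PM on Jun 22.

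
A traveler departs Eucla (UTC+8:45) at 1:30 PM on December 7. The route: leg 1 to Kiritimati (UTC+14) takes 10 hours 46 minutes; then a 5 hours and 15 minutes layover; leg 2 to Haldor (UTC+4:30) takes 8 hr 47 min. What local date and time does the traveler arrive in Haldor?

Convert departure to UTC: 1:30 PM − 8:45 = 4:45 AM UTC on Dec 7.
Add 10 hours 46 minutes leg 1 → 3:31 PM UTC.
Add 5 hours 15 minutes layover in Kiritimati → 8:46 PM UTC.
Add 8 hours 47 minutes leg 2 → 5:33 AM UTC (Dec 8).
Haldor is UTC+4:30, so local arrival = 5:33 AM + 4:30 = 10:03 AM on Dec 8.

10:03 AM on December 8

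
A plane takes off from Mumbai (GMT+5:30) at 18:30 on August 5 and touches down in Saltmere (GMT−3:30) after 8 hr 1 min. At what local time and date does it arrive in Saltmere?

17:31 on Aug 5

Convert departure to UTC: 18:30 − 5:30 = 13:00 UTC on Aug 5.
Add 8 hours and 1 minute travel time → 21:01 UTC.
Saltmere is UTC−3:30, so local arrival = 21:01 − 3:30 = 17:31 on Aug 5.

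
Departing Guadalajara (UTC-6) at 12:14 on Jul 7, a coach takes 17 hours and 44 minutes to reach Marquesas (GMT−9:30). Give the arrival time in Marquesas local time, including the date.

Convert departure to UTC: 12:14 + 6:00 = 18:14 UTC on Jul 7.
Add 17 hours 44 minutes travel time → 11:58 UTC (Jul 8).
Marquesas is UTC−9:30, so local arrival = 11:58 − 9:30 = 02:28 on Jul 8.

02:28 on July 8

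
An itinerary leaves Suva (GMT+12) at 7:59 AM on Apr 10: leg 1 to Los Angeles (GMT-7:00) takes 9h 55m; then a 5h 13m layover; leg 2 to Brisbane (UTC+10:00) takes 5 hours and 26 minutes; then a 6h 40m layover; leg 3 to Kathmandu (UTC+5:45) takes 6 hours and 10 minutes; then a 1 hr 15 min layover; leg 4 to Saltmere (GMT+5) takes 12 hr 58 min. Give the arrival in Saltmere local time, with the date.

Convert departure to UTC: 7:59 AM − 12:00 = 7:59 PM UTC on Apr 9.
Add 9 hours 55 minutes leg 1 → 5:54 AM UTC (Apr 10).
Add 5 hours and 13 minutes layover in Los Angeles → 11:07 AM UTC.
Add 5 hours 26 minutes leg 2 → 4:33 PM UTC.
Add 6 hours and 40 minutes layover in Brisbane → 11:13 PM UTC.
Add 6 hours and 10 minutes leg 3 → 5:23 AM UTC (Apr 11).
Add 1 hour 15 minutes layover in Kathmandu → 6:38 AM UTC.
Add 12 hours 58 minutes leg 4 → 7:36 PM UTC.
Saltmere is UTC+5:00, so local arrival = 7:36 PM + 5:00 = 12:36 AM on Apr 12.

12:36 AM on Apr 12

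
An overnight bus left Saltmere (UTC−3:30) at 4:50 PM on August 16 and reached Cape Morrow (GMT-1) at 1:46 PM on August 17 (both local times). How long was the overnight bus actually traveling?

18 hours 26 minutes

Departure in UTC: 4:50 PM + 3:30 = 8:20 PM on Aug 16.
Arrival in UTC: 1:46 PM + 1:00 = 2:46 PM on Aug 17.
Elapsed = 2:46 PM − 8:20 PM (+1 day) = 18 hours 26 minutes.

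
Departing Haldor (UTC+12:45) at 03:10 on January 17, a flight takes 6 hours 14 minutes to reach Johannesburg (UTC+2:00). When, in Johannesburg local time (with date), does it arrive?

Johannesburg is 10:45 behind Haldor.
After 6 hours 14 minutes it is 09:24 in Haldor.
Shift by the zone difference: 09:24 − 10:45 = 22:39 on Jan 16 in Johannesburg.

22:39 on January 16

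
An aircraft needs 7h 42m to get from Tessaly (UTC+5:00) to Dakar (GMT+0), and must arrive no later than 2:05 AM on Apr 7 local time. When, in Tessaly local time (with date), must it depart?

11:23 PM on Apr 6

Target arrival is already UTC: 2:05 AM on Apr 7.
Subtract 7 hours and 42 minutes → departure 6:23 PM UTC on Apr 6.
Tessaly is UTC+5:00: 6:23 PM + 5:00 = 11:23 PM on Apr 6.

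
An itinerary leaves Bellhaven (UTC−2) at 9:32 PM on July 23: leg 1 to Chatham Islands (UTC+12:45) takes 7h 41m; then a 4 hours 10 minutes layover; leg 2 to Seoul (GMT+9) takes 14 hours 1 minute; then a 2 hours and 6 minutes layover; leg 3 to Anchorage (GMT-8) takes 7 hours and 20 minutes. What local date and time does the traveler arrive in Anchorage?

2:50 AM on July 25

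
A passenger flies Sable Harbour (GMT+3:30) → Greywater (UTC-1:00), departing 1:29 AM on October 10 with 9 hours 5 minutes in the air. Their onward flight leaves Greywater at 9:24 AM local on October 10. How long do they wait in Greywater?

Convert departure to UTC: 1:29 AM − 3:30 = 9:59 PM UTC on Oct 9.
Add 9 hours and 5 minutes flight time → 7:04 AM UTC (Oct 10).
Greywater is UTC−1:00, so local arrival = 7:04 AM − 1:00 = 6:04 AM on Oct 10.
Layover = 9:24 AM − 6:04 AM = 3 hours 20 minutes.

3 hours 20 minutes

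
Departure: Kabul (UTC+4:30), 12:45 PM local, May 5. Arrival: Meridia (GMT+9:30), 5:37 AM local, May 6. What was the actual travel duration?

Departure in UTC: 12:45 PM − 4:30 = 8:15 AM on May 5.
Arrival in UTC: 5:37 AM − 9:30 = 8:07 PM on May 5.
Elapsed = 8:07 PM − 8:15 AM = 11 hours 52 minutes.

11 hours 52 minutes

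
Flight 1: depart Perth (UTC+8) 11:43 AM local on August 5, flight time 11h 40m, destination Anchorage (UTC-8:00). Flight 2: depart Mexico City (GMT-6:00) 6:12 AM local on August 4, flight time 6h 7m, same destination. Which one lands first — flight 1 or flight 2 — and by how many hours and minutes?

the second, by 21 hours 4 minutes

Flight 1 in UTC: 11:43 AM − 8:00 = 3:43 AM on Aug 5.
+11 hours 40 minutes → arrive 3:23 PM UTC on Aug 5.
Flight 2 in UTC: 6:12 AM + 6:00 = 12:12 PM on Aug 4.
+6 hours 7 minutes → arrive 6:19 PM UTC on Aug 4.
Flight 2 lands earlier by 21 hours 4 minutes.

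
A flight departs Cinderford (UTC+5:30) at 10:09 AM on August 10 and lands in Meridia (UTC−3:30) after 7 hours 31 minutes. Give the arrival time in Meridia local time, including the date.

Meridia is 9:00 behind Cinderford.
After 7 hours 31 minutes it is 5:40 PM in Cinderford.
Shift by the zone difference: 5:40 PM − 9:00 = 8:40 AM on Aug 10 in Meridia.

8:40 AM on Aug 10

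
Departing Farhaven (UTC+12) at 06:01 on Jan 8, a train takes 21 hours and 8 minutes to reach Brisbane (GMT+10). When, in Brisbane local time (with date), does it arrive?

01:09 on January 9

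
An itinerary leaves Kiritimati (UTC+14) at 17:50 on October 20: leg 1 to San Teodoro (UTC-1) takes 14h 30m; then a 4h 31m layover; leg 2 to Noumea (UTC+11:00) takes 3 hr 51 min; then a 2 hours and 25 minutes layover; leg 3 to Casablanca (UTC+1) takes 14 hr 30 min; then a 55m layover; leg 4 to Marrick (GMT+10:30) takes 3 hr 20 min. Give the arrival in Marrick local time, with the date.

10:22 on October 22

Convert departure to UTC: 17:50 − 14:00 = 03:50 UTC on Oct 20.
Add 14 hours and 30 minutes leg 1 → 18:20 UTC.
Add 4 hours 31 minutes layover in San Teodoro → 22:51 UTC.
Add 3 hours 51 minutes leg 2 → 02:42 UTC (Oct 21).
Add 2 hours 25 minutes layover in Noumea → 05:07 UTC.
Add 14 hours 30 minutes leg 3 → 19:37 UTC.
Add 55 minutes layover in Casablanca → 20:32 UTC.
Add 3 hours 20 minutes leg 4 → 23:52 UTC.
Marrick is UTC+10:30, so local arrival = 23:52 + 10:30 = 10:22 on Oct 22.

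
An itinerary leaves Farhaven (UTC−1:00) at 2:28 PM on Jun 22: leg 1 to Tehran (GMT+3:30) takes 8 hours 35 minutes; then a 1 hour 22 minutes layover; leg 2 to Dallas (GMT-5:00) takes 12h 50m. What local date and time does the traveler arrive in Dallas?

9:15 AM on Jun 23

Convert departure to UTC: 2:28 PM + 1:00 = 3:28 PM UTC on Jun 22.
Add 8 hours 35 minutes leg 1 → 12:03 AM UTC (Jun 23).
Add 1 hour and 22 minutes layover in Tehran → 1:25 AM UTC.
Add 12 hours and 50 minutes leg 2 → 2:15 PM UTC.
Dallas is UTC−5:00, so local arrival = 2:15 PM − 5:00 = 9:15 AM on Jun 23.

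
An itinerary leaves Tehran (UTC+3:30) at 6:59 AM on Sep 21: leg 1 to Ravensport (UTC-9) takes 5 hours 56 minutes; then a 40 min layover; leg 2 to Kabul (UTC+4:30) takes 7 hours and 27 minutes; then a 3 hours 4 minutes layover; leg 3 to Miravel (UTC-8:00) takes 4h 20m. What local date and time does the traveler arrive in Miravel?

4:56 PM on September 21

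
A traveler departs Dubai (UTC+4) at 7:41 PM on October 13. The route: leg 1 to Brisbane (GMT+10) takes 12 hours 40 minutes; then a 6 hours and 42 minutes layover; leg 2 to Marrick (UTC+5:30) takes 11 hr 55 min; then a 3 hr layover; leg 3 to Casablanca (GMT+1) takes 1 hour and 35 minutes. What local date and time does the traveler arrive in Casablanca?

Convert departure to UTC: 7:41 PM − 4:00 = 3:41 PM UTC on Oct 13.
Add 12 hours and 40 minutes leg 1 → 4:21 AM UTC (Oct 14).
Add 6 hours and 42 minutes layover in Brisbane → 11:03 AM UTC.
Add 11 hours 55 minutes leg 2 → 10:58 PM UTC.
Add 3 hours layover in Marrick → 1:58 AM UTC (Oct 15).
Add 1 hour 35 minutes leg 3 → 3:33 AM UTC.
Casablanca is UTC+1:00, so local arrival = 3:33 AM + 1:00 = 4:33 AM on Oct 15.

4:33 AM on October 15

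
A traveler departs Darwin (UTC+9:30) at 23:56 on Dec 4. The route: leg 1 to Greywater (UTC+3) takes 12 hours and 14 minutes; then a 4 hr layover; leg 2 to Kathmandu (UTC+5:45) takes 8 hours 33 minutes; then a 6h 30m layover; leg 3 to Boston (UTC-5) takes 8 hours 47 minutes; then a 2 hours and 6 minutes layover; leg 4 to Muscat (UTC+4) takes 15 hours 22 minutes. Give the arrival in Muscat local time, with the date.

Convert departure to UTC: 23:56 − 9:30 = 14:26 UTC on Dec 4.
Add 12 hours and 14 minutes leg 1 → 02:40 UTC (Dec 5).
Add 4 hours layover in Greywater → 06:40 UTC.
Add 8 hours and 33 minutes leg 2 → 15:13 UTC.
Add 6 hours 30 minutes layover in Kathmandu → 21:43 UTC.
Add 8 hours 47 minutes leg 3 → 06:30 UTC (Dec 6).
Add 2 hours 6 minutes layover in Boston → 08:36 UTC.
Add 15 hours and 22 minutes leg 4 → 23:58 UTC.
Muscat is UTC+4:00, so local arrival = 23:58 + 4:00 = 03:58 on Dec 7.

03:58 on December 7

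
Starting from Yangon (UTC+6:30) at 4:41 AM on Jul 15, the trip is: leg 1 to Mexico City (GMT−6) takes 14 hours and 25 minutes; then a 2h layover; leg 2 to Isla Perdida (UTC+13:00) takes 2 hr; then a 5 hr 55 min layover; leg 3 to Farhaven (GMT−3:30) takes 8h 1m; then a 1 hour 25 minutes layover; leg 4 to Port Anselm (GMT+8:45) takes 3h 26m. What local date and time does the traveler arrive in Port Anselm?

8:08 PM on Jul 16

Convert departure to UTC: 4:41 AM − 6:30 = 10:11 PM UTC on Jul 14.
Add 14 hours 25 minutes leg 1 → 12:36 PM UTC (Jul 15).
Add 2 hours layover in Mexico City → 2:36 PM UTC.
Add 2 hours leg 2 → 4:36 PM UTC.
Add 5 hours 55 minutes layover in Isla Perdida → 10:31 PM UTC.
Add 8 hours 1 minute leg 3 → 6:32 AM UTC (Jul 16).
Add 1 hour and 25 minutes layover in Farhaven → 7:57 AM UTC.
Add 3 hours and 26 minutes leg 4 → 11:23 AM UTC.
Port Anselm is UTC+8:45, so local arrival = 11:23 AM + 8:45 = 8:08 PM on Jul 16.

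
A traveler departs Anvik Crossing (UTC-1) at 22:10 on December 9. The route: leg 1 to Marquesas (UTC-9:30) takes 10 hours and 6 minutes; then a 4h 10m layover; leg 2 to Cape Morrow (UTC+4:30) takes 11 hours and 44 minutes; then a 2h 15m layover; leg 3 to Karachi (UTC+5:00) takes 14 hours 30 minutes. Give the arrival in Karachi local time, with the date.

22:55 on December 11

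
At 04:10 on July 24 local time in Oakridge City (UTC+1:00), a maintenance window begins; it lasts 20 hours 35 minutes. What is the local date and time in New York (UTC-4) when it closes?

19:45 on July 24

Convert start to UTC: 04:10 − 1:00 = 03:10 UTC on Jul 24.
Add 20 hours 35 minutes duration → 23:45 UTC.
New York is UTC−4:00, so local end time = 23:45 − 4:00 = 19:45 on Jul 24.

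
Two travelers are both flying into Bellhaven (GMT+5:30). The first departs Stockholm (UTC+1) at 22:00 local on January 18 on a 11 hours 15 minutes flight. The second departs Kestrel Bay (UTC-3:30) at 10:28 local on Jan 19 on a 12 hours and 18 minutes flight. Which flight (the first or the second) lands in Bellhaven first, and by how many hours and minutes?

the first, by 18 hours 1 minute

Flight 1 in UTC: 22:00 − 1:00 = 21:00 on Jan 18.
+11 hours 15 minutes → arrive 08:15 UTC on Jan 19.
Flight 2 in UTC: 10:28 + 3:30 = 13:58 on Jan 19.
+12 hours 18 minutes → arrive 02:16 UTC on Jan 20.
Flight 1 lands earlier by 18 hours 1 minute.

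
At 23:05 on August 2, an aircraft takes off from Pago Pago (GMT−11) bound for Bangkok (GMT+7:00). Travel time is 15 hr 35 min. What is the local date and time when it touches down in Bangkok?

Bangkok is 18:00 ahead of Pago Pago.
After 15 hours 35 minutes it is 14:40 (Aug 3) in Pago Pago.
Shift by the zone difference: 14:40 + 18:00 = 08:40 on Aug 4 in Bangkok.

08:40 on Aug 4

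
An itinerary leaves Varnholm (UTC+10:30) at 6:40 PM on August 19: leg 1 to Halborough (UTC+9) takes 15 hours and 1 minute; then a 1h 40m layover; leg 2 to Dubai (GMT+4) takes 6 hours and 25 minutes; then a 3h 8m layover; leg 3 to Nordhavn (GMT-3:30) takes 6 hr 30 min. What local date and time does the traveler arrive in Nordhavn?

1:24 PM on August 20

Convert departure to UTC: 6:40 PM − 10:30 = 8:10 AM UTC on Aug 19.
Add 15 hours 1 minute leg 1 → 11:11 PM UTC.
Add 1 hour 40 minutes layover in Halborough → 12:51 AM UTC (Aug 20).
Add 6 hours 25 minutes leg 2 → 7:16 AM UTC.
Add 3 hours and 8 minutes layover in Dubai → 10:24 AM UTC.
Add 6 hours 30 minutes leg 3 → 4:54 PM UTC.
Nordhavn is UTC−3:30, so local arrival = 4:54 PM − 3:30 = 1:24 PM on Aug 20.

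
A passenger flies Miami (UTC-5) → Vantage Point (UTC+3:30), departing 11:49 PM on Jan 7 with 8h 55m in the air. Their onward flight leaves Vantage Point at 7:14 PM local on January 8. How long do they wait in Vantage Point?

Convert departure to UTC: 11:49 PM + 5:00 = 4:49 AM UTC on Jan 8.
Add 8 hours and 55 minutes flight time → 1:44 PM UTC.
Vantage Point is UTC+3:30, so local arrival = 1:44 PM + 3:30 = 5:14 PM on Jan 8.
Layover = 7:14 PM − 5:14 PM = 2 hours.

2 hours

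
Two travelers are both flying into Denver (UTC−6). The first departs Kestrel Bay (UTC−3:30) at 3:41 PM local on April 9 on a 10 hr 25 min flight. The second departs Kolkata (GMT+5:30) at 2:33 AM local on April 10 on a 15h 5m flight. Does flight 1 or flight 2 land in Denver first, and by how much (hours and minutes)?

Flight 1 in UTC: 3:41 PM + 3:30 = 7:11 PM on Apr 9.
+10 hours and 25 minutes → arrive 5:36 AM UTC on Apr 10.
Flight 2 in UTC: 2:33 AM − 5:30 = 9:03 PM on Apr 9.
+15 hours and 5 minutes → arrive 12:08 PM UTC on Apr 10.
Flight 1 lands earlier by 6 hours 32 minutes.

the first, by 6 hours 32 minutes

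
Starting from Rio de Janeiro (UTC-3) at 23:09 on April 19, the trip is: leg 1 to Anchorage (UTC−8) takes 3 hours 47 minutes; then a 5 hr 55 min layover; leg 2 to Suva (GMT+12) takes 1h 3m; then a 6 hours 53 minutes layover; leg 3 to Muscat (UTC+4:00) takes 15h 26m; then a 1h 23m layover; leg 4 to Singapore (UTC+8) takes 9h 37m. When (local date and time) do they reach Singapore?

06:13 on April 22

Convert departure to UTC: 23:09 + 3:00 = 02:09 UTC on Apr 20.
Add 3 hours 47 minutes leg 1 → 05:56 UTC.
Add 5 hours 55 minutes layover in Anchorage → 11:51 UTC.
Add 1 hour and 3 minutes leg 2 → 12:54 UTC.
Add 6 hours 53 minutes layover in Suva → 19:47 UTC.
Add 15 hours 26 minutes leg 3 → 11:13 UTC (Apr 21).
Add 1 hour 23 minutes layover in Muscat → 12:36 UTC.
Add 9 hours 37 minutes leg 4 → 22:13 UTC.
Singapore is UTC+8:00, so local arrival = 22:13 + 8:00 = 06:13 on Apr 22.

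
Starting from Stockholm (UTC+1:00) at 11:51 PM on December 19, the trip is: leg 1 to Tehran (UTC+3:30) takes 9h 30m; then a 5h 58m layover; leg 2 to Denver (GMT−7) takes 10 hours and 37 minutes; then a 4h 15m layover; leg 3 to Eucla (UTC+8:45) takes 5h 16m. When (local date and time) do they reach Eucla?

Convert departure to UTC: 11:51 PM − 1:00 = 10:51 PM UTC on Dec 19.
Add 9 hours 30 minutes leg 1 → 8:21 AM UTC (Dec 20).
Add 5 hours and 58 minutes layover in Tehran → 2:19 PM UTC.
Add 10 hours 37 minutes leg 2 → 12:56 AM UTC (Dec 21).
Add 4 hours 15 minutes layover in Denver → 5:11 AM UTC.
Add 5 hours and 16 minutes leg 3 → 10:27 AM UTC.
Eucla is UTC+8:45, so local arrival = 10:27 AM + 8:45 = 7:12 PM on Dec 21.

7:12 PM on December 21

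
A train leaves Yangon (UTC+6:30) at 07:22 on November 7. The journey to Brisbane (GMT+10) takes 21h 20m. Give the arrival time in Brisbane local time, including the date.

08:12 on November 8

Convert departure to UTC: 07:22 − 6:30 = 00:52 UTC on Nov 7.
Add 21 hours and 20 minutes travel time → 22:12 UTC.
Brisbane is UTC+10:00, so local arrival = 22:12 + 10:00 = 08:12 on Nov 8.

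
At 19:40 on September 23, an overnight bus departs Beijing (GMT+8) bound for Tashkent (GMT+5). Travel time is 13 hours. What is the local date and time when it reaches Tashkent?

05:40 on Sep 24

Convert departure to UTC: 19:40 − 8:00 = 11:40 UTC on Sep 23.
Add 13 hours travel time → 00:40 UTC (Sep 24).
Tashkent is UTC+5:00, so local arrival = 00:40 + 5:00 = 05:40 on Sep 24.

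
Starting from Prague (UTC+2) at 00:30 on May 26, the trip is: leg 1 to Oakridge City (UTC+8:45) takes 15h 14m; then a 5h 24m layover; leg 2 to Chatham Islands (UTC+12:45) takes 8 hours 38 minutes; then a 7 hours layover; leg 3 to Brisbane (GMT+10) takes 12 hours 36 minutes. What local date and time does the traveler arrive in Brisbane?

09:22 on May 28

Convert departure to UTC: 00:30 − 2:00 = 22:30 UTC on May 25.
Add 15 hours 14 minutes leg 1 → 13:44 UTC (May 26).
Add 5 hours 24 minutes layover in Oakridge City → 19:08 UTC.
Add 8 hours 38 minutes leg 2 → 03:46 UTC (May 27).
Add 7 hours layover in Chatham Islands → 10:46 UTC.
Add 12 hours and 36 minutes leg 3 → 23:22 UTC.
Brisbane is UTC+10:00, so local arrival = 23:22 + 10:00 = 09:22 on May 28.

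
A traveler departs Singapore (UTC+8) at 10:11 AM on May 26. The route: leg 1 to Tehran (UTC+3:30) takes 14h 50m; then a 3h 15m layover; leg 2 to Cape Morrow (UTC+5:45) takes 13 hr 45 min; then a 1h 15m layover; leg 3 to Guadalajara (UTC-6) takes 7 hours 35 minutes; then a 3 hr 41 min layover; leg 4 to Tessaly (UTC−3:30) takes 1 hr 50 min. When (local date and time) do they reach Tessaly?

8:52 PM on May 27

Convert departure to UTC: 10:11 AM − 8:00 = 2:11 AM UTC on May 26.
Add 14 hours 50 minutes leg 1 → 5:01 PM UTC.
Add 3 hours and 15 minutes layover in Tehran → 8:16 PM UTC.
Add 13 hours and 45 minutes leg 2 → 10:01 AM UTC (May 27).
Add 1 hour 15 minutes layover in Cape Morrow → 11:16 AM UTC.
Add 7 hours and 35 minutes leg 3 → 6:51 PM UTC.
Add 3 hours and 41 minutes layover in Guadalajara → 10:32 PM UTC.
Add 1 hour 50 minutes leg 4 → 12:22 AM UTC (May 28).
Tessaly is UTC−3:30, so local arrival = 12:22 AM − 3:30 = 8:52 PM on May 27.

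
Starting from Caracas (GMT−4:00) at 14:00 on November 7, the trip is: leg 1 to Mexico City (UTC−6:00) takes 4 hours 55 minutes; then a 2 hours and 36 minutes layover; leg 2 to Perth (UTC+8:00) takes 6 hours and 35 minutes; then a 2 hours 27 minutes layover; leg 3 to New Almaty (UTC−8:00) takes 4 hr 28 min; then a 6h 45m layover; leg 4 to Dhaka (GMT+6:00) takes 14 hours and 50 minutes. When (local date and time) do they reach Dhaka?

Convert departure to UTC: 14:00 + 4:00 = 18:00 UTC on Nov 7.
Add 4 hours and 55 minutes leg 1 → 22:55 UTC.
Add 2 hours 36 minutes layover in Mexico City → 01:31 UTC (Nov 8).
Add 6 hours and 35 minutes leg 2 → 08:06 UTC.
Add 2 hours and 27 minutes layover in Perth → 10:33 UTC.
Add 4 hours 28 minutes leg 3 → 15:01 UTC.
Add 6 hours and 45 minutes layover in New Almaty → 21:46 UTC.
Add 14 hours 50 minutes leg 4 → 12:36 UTC (Nov 9).
Dhaka is UTC+6:00, so local arrival = 12:36 + 6:00 = 18:36 on Nov 9.

18:36 on Nov 9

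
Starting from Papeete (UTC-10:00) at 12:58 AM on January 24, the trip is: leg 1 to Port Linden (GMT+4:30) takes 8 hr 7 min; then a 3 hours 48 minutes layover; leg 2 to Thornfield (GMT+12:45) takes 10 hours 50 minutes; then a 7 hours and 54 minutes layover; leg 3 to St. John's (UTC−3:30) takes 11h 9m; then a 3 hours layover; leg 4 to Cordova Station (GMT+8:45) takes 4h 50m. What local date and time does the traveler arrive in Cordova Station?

Convert departure to UTC: 12:58 AM + 10:00 = 10:58 AM UTC on Jan 24.
Add 8 hours and 7 minutes leg 1 → 7:05 PM UTC.
Add 3 hours 48 minutes layover in Port Linden → 10:53 PM UTC.
Add 10 hours and 50 minutes leg 2 → 9:43 AM UTC (Jan 25).
Add 7 hours 54 minutes layover in Thornfield → 5:37 PM UTC.
Add 11 hours 9 minutes leg 3 → 4:46 AM UTC (Jan 26).
Add 3 hours layover in St. John's → 7:46 AM UTC.
Add 4 hours and 50 minutes leg 4 → 12:36 PM UTC.
Cordova Station is UTC+8:45, so local arrival = 12:36 PM + 8:45 = 9:21 PM on Jan 26.

9:21 PM on January 26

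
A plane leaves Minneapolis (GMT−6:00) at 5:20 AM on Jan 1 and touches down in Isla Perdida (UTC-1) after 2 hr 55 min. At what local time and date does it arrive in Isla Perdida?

Isla Perdida is 5:00 ahead of Minneapolis.
After 2 hours 55 minutes it is 8:15 AM in Minneapolis.
Shift by the zone difference: 8:15 AM + 5:00 = 1:15 PM on Jan 1 in Isla Perdida.

1:15 PM on January 1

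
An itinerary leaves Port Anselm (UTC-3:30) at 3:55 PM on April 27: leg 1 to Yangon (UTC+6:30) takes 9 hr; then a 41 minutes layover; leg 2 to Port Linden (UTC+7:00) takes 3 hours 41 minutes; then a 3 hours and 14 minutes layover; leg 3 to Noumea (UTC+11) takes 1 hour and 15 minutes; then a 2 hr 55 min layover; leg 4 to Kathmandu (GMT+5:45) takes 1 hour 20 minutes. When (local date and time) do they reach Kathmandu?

Convert departure to UTC: 3:55 PM + 3:30 = 7:25 PM UTC on Apr 27.
Add 9 hours leg 1 → 4:25 AM UTC (Apr 28).
Add 41 minutes layover in Yangon → 5:06 AM UTC.
Add 3 hours 41 minutes leg 2 → 8:47 AM UTC.
Add 3 hours 14 minutes layover in Port Linden → 12:01 PM UTC.
Add 1 hour and 15 minutes leg 3 → 1:16 PM UTC.
Add 2 hours 55 minutes layover in Noumea → 4:11 PM UTC.
Add 1 hour 20 minutes leg 4 → 5:31 PM UTC.
Kathmandu is UTC+5:45, so local arrival = 5:31 PM + 5:45 = 11:16 PM on Apr 28.

11:16 PM on April 28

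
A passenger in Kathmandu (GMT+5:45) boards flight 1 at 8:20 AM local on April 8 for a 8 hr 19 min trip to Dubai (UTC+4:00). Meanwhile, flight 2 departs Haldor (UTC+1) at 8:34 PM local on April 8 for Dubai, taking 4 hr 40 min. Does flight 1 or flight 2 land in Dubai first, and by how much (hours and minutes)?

the first, by 13 hours 20 minutes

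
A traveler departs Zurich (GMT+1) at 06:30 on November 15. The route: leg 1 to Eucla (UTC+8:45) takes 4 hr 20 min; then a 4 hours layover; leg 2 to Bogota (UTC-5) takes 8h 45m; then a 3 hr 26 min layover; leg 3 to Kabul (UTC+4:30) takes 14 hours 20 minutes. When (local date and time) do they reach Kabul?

20:51 on November 16

Convert departure to UTC: 06:30 − 1:00 = 05:30 UTC on Nov 15.
Add 4 hours and 20 minutes leg 1 → 09:50 UTC.
Add 4 hours layover in Eucla → 13:50 UTC.
Add 8 hours 45 minutes leg 2 → 22:35 UTC.
Add 3 hours and 26 minutes layover in Bogota → 02:01 UTC (Nov 16).
Add 14 hours 20 minutes leg 3 → 16:21 UTC.
Kabul is UTC+4:30, so local arrival = 16:21 + 4:30 = 20:51 on Nov 16.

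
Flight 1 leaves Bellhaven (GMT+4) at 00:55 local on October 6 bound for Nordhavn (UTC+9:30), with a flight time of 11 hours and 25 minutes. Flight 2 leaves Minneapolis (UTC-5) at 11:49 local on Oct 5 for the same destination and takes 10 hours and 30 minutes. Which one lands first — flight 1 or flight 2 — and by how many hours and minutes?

Flight 1 in UTC: 00:55 − 4:00 = 20:55 on Oct 5.
+11 hours 25 minutes → arrive 08:20 UTC on Oct 6.
Flight 2 in UTC: 11:49 + 5:00 = 16:49 on Oct 5.
+10 hours 30 minutes → arrive 03:19 UTC on Oct 6.
Flight 2 lands earlier by 5 hours 1 minute.

the second, by 5 hours 1 minute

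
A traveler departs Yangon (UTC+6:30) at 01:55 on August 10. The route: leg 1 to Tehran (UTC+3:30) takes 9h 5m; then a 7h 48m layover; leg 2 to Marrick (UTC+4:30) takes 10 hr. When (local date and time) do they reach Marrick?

Convert departure to UTC: 01:55 − 6:30 = 19:25 UTC on Aug 9.
Add 9 hours and 5 minutes leg 1 → 04:30 UTC (Aug 10).
Add 7 hours 48 minutes layover in Tehran → 12:18 UTC.
Add 10 hours leg 2 → 22:18 UTC.
Marrick is UTC+4:30, so local arrival = 22:18 + 4:30 = 02:48 on Aug 11.

02:48 on Aug 11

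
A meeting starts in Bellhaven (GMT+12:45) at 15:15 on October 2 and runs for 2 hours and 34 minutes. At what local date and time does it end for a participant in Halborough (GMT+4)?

09:04 on October 2

Halborough is 8:45 behind Bellhaven.
After 2 hours 34 minutes it is 17:49 in Bellhaven.
Shift by the zone difference: 17:49 − 8:45 = 09:04 on Oct 2 in Halborough.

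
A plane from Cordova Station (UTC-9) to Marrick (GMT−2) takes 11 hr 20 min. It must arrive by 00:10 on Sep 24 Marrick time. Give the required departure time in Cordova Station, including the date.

05:50 on Sep 23

Target arrival in UTC: 00:10 + 2:00 = 02:10 on Sep 24.
Subtract 11 hours and 20 minutes → departure 14:50 UTC on Sep 23.
Cordova Station is UTC−9:00: 14:50 − 9:00 = 05:50 on Sep 23.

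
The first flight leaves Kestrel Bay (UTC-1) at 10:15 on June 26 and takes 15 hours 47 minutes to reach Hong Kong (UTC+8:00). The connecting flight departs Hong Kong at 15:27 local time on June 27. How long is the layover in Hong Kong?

Convert departure to UTC: 10:15 + 1:00 = 11:15 UTC on Jun 26.
Add 15 hours 47 minutes flight time → 03:02 UTC (Jun 27).
Hong Kong is UTC+8:00, so local arrival = 03:02 + 8:00 = 11:02 on Jun 27.
Layover = 15:27 − 11:02 = 4 hours 25 minutes.

4 hours 25 minutes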